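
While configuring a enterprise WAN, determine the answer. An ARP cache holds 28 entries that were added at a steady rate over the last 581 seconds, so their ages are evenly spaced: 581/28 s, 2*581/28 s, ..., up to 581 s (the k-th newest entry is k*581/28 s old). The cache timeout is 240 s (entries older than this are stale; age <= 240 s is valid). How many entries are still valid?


Ages are k * 581/28 s for k = 1..28 (spacing = 20.7500 s).
Entry k is valid iff k * 581/28 <= 240 iff k <= 28 * 240 / 581 = 11.5663
n_valid = floor(11.5663) = 11
(n_stale = 28 - 11 = 17)

11


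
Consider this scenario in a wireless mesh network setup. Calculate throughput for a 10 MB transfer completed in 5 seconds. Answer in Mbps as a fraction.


Given: file = 10 MB, time = 5 s
File in Mb = 10 * 8 = 80 Mb
Throughput = 80 / 5 Mbps
Throughput = 16 Mbps

16


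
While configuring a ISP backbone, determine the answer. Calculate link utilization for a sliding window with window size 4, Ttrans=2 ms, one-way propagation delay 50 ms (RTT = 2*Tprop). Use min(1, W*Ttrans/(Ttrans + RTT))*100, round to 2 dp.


Given: W = 4, Ttrans = 2 ms, RTT = 100 ms (= 2 * Tprop, Tprop = 50 ms)
Cycle time = Ttrans + RTT = 2 + 100 = 102 ms (first packet sent until its ACK returns)
W * Ttrans = 4 * 2 = 8 ms of sending per cycle
W * Ttrans / (Ttrans + RTT) = 8 / 102 = 0.078431
U = min(1, 0.078431) = 0.078431
U% = 7.84%

7.84


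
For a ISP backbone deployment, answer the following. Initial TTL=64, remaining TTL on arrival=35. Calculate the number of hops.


Given: initial TTL = 64, received TTL = 35
Hops = initial TTL - received TTL
Hops = 64 - 35 = 29

29


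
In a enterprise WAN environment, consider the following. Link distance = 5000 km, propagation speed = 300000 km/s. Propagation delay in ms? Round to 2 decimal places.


Given: distance = 5000 km, speed = 300000 km/s
Delay = distance / speed = 5000 / 300000 seconds
Delay in ms = 5000 * 1000 / 300000
Delay = 16.6667 ms
Rounded to 2 dp = 16.67 ms

16.67


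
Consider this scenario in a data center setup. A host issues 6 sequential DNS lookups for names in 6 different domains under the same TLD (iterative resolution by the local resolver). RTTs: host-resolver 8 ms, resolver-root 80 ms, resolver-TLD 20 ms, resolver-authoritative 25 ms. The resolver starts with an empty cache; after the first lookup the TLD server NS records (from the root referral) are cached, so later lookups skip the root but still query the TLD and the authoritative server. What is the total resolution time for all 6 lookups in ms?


Lookup 1 (cold cache): local + root + TLD + auth = 8 + 80 + 20 + 25 = 133 ms
Lookups 2..6 (TLD NS cached -> skip root; new domain -> still ask TLD and auth): local + TLD + auth = 8 + 20 + 25 = 53 ms each
Remaining 5 lookups: 5 * 53 = 265 ms
Total = 133 + 265 = 398 ms

398


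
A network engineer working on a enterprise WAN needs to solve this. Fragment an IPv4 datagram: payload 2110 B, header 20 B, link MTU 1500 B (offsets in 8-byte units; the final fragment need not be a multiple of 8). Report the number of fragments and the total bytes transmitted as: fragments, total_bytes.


Max data per non-final fragment = floor((MTU - header)/8)*8 = floor((1500 - 20)/8)*8 = floor(1480/8)*8 = 1480 B
Final fragment needs no 8-byte alignment: it can carry up to MTU - header = 1480 B
Non-final fragments needed = ceil((payload - 1480) / 1480) = ceil(630/1480) = ceil(0.4257) = 1
Number of fragments = 1 + 1 = 2
Fragment sizes (data): 1 * 1480 B + 630 B (last, 630 <= 1480 OK)
Total bytes sent = payload + n_frags * header = 2110 + 2*20 = 2110 + 40 = 2150 B

2, 2150


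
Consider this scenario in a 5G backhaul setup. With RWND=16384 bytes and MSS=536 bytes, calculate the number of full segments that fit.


Given: RWND = 16384 bytes, MSS = 536 bytes
Full segments = floor(RWND / MSS)
Full segments = floor(16384 / 536)
Full segments = floor(30.5672) = 30

30


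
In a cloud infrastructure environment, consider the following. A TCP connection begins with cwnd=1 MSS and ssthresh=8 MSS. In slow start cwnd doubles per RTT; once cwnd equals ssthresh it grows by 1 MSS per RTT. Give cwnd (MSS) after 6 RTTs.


RTT 0: cwnd = 1 MSS (initial)
RTT 1: cwnd = 2 MSS (slow start, doubled)
RTT 2: cwnd = 4 MSS (slow start, doubled)
RTT 3: cwnd = 8 MSS (slow start, doubled)
RTT 4: cwnd = 9 MSS (congestion avoidance, +1)
RTT 5: cwnd = 10 MSS (congestion avoidance, +1)
RTT 6: cwnd = 11 MSS (congestion avoidance, +1)

11


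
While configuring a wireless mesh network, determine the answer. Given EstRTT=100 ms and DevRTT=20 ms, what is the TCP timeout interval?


Given: EstRTT = 100 ms, DevRTT = 20 ms
Timeout = EstRTT + 4 * DevRTT
4 * DevRTT = 4 * 20 = 80
Timeout = 100 + 80 = 180 ms

180


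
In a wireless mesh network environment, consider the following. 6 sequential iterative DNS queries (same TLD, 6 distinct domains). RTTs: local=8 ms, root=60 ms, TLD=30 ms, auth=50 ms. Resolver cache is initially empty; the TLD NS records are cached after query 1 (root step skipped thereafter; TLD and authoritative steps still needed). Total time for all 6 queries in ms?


Lookup 1 (cold cache): local + root + TLD + auth = 8 + 60 + 30 + 50 = 148 ms
Lookups 2..6 (TLD NS cached -> skip root; new domain -> still ask TLD and auth): local + TLD + auth = 8 + 30 + 50 = 88 ms each
Remaining 5 lookups: 5 * 88 = 440 ms
Total = 148 + 440 = 588 ms

588


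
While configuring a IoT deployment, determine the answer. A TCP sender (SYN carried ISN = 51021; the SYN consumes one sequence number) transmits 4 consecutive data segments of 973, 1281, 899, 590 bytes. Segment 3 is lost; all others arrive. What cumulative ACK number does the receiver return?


SYN uses sequence number 51021; first data byte = ISN + 1 = 51022.
Segment 1: SEQ = 51022, len = 973 B, covers [51022, 51994]
Segment 2: SEQ = 51995, len = 1281 B, covers [51995, 53275]
Segment 3: SEQ = 53276, len = 899 B, covers [53276, 54174] [LOST]
Segment 4: SEQ = 54175, len = 590 B, covers [54175, 54764]
In-order data received: bytes [51022, 53275] (segments 1..2).
Segment 3 missing -> gap begins at byte 53276; later segments buffered out of order.
Cumulative ACK = next expected in-order byte = 51022 + 973 + 1281 = 53276

53276


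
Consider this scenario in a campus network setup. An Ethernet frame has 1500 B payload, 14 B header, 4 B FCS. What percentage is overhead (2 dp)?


Given: payload = 1500 B, header = 14 B, trailer = 4 B
Overhead bytes = header + trailer = 14 + 4 = 18
Total frame = payload + overhead = 1500 + 18 = 1518
Overhead % = 18 / 1518 * 100 = 1.1858% -> 1.19% (2 dp)

1.19


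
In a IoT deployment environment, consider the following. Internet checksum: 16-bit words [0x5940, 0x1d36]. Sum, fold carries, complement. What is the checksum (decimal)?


Given words: [0x5940, 0x1d36]
Step 1: Sum all words
Raw sum = 22848 + 7478 = 30326
One's complement = ~30326 & 0xFFFF = 35209

35209


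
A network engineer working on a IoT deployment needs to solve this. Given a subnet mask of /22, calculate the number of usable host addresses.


Given: subnet mask /22
Host bits = 32 - 22 = 10
Total addresses = 2^10 = 1024
Usable hosts = 1024 - 2 (network + broadcast) = 1022

1022


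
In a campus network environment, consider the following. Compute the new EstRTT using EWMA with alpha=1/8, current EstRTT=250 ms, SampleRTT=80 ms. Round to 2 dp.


Given: EstRTT = 250 ms, SampleRTT = 80 ms, alpha = 1/8
New EstRTT = (1 - alpha) * EstRTT + alpha * SampleRTT
(7/8) * 250 = 218.75
(1/8) * 80 = 10
New EstRTT = 218.75 + 10 = 228.75 ms -> 228.75 ms (2 dp)

228.75


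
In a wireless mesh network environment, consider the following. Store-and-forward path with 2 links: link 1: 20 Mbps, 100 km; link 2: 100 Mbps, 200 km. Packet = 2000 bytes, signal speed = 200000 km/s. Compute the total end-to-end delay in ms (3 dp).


Packet = 2000 bytes = 16000 bits. Store-and-forward: sum (t_trans + t_prop) per link.
Link 1: t_trans = 16000/(20*10^6) s = 0.8000 ms; t_prop = 100/200000 s = 0.5000 ms; subtotal = 1.3000 ms
Link 2: t_trans = 16000/(100*10^6) s = 0.1600 ms; t_prop = 200/200000 s = 1.0000 ms; subtotal = 1.1600 ms
End-to-end = 1.3000 + 1.1600 = 2.4600 ms -> 2.460 ms (3 dp)

2.460


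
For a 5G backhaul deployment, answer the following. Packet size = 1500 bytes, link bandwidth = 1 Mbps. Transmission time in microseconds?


Given: packet = 1500 bytes, bandwidth = 1 Mbps
Packet in bits = 1500 * 8 = 12000 bits
Bandwidth = 1 * 10^6 = 1000000 bps
Time = 12000 / 1000000 seconds
Time in us = 12000 * 10^6 / 1000000 = 12000

12000


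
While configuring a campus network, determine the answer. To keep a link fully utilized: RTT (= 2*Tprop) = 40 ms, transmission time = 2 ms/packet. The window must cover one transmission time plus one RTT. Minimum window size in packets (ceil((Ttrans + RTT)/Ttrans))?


Given: Ttrans = 2 ms, RTT = 40 ms (= 2 * Tprop, Tprop = 20 ms)
Time until first ACK returns = Ttrans + RTT = 2 + 40 = 42 ms
Need W * Ttrans >= Ttrans + RTT  ->  W >= (Ttrans + RTT) / Ttrans
(Ttrans + RTT) / Ttrans = 42 / 2 = 21
W_min = ceil(21) = 21

21


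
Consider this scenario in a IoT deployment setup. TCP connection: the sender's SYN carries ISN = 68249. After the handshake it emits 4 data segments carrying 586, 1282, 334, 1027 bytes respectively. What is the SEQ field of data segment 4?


The SYN occupies sequence number ISN = 68249, so the first data byte is ISN + 1 = 68250.
SEQ of data segment i = (ISN + 1) + sum of payload sizes of segments 1..i-1.
Segment 1: SEQ = 68250, payload = 586 bytes
Segment 2: SEQ = 68836, payload = 1282 bytes
Segment 3: SEQ = 70118, payload = 334 bytes
Segment 4: SEQ = 70452, payload = 1027 bytes
SEQ of segment 4 = 68250 + 586 + 1282 + 334 = 70452

70452


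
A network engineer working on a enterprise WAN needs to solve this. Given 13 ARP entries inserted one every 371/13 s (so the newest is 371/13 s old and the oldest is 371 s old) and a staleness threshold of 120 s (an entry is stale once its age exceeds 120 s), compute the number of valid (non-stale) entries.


Ages are k * 371/13 s for k = 1..13 (spacing = 28.5385 s).
Entry k is valid iff k * 371/13 <= 120 iff k <= 13 * 120 / 371 = 4.2049
n_valid = floor(4.2049) = 4
(n_stale = 13 - 4 = 9)

4


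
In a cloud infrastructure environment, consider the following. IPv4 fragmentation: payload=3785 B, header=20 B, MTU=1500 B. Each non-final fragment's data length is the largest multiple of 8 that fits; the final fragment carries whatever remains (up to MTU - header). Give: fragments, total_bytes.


Max data per non-final fragment = floor((MTU - header)/8)*8 = floor((1500 - 20)/8)*8 = floor(1480/8)*8 = 1480 B
Final fragment needs no 8-byte alignment: it can carry up to MTU - header = 1480 B
Non-final fragments needed = ceil((payload - 1480) / 1480) = ceil(2305/1480) = ceil(1.5574) = 2
Number of fragments = 2 + 1 = 3
Fragment sizes (data): 2 * 1480 B + 825 B (last, 825 <= 1480 OK)
Total bytes sent = payload + n_frags * header = 3785 + 3*20 = 3785 + 60 = 3845 B

3, 3845


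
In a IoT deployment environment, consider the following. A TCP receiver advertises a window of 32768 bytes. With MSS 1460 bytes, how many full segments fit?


Given: RWND = 32768 bytes, MSS = 1460 bytes
Full segments = floor(RWND / MSS)
Full segments = floor(32768 / 1460)
Full segments = floor(22.4438) = 22

22


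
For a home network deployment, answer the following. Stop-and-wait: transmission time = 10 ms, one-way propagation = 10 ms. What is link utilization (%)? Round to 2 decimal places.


Given: Ttrans = 10 ms, Tprop = 10 ms
RTT = 2 * Tprop = 2 * 10 = 20 ms
U = Ttrans / (Ttrans + RTT)
U = 10 / (10 + 20)
U = 10 / 30 = 0.333333
U% = 33.33%

33.33


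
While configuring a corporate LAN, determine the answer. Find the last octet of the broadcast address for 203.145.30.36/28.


Given: IP = 203.145.30.36, prefix = /28
Host bits = 32 - 28 = 4
Network last octet = 36 AND mask = 32
Host part size = 2^4 - 1 = 15
Broadcast last octet = 32 OR 15 = 47

47


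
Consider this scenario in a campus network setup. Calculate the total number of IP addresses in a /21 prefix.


Given: CIDR prefix /21
Host bits = 32 - 21 = 11
Total addresses = 2^11 = 2048

2048


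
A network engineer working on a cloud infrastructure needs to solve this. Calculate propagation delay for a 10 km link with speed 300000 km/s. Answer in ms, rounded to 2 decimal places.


Given: distance = 10 km, speed = 300000 km/s
Delay = distance / speed = 10 / 300000 seconds
Delay in ms = 10 * 1000 / 300000
Delay = 0.0333 ms
Rounded to 2 dp = 0.03 ms

0.03


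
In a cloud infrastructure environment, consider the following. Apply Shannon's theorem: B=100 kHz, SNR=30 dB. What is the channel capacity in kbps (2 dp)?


Given: B = 100 kHz, SNR = 30 dB
SNR linear = 10^(30/10) = 1000
1 + SNR = 1001
log2(1001) = 9.9672262588
C = 100 * 1000 * 9.9672262588 = 996722.6259 bps
C = 996.722626 kbps -> 996.72 kbps (2 dp)

996.72


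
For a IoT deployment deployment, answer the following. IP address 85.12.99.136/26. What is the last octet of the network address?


Given: IP = 85.12.99.136, prefix = /26
Subnet mask = 255.255.255.192
Last octet of IP: 136
Last octet of mask: 192
Network last octet = 136 AND 192 = 128

128


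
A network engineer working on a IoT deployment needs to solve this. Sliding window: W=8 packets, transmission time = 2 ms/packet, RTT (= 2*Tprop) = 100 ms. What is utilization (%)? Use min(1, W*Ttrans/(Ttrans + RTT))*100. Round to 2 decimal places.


Given: W = 8, Ttrans = 2 ms, RTT = 100 ms (= 2 * Tprop, Tprop = 50 ms)
Cycle time = Ttrans + RTT = 2 + 100 = 102 ms (first packet sent until its ACK returns)
W * Ttrans = 8 * 2 = 16 ms of sending per cycle
W * Ttrans / (Ttrans + RTT) = 16 / 102 = 0.156863
U = min(1, 0.156863) = 0.156863
U% = 15.69%

15.69


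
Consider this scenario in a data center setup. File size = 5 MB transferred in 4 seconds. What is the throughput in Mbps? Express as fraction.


Given: file = 5 MB, time = 4 s
File in Mb = 5 * 8 = 40 Mb
Throughput = 40 / 4 Mbps
Throughput = 10 Mbps

10


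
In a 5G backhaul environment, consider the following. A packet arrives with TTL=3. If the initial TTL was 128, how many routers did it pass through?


Given: initial TTL = 128, received TTL = 3
Hops = initial TTL - received TTL
Hops = 128 - 3 = 125

125


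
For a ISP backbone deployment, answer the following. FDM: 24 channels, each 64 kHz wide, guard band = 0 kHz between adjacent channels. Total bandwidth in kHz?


Given: 24 channels, 64 kHz each, guard = 0 kHz
Channel bandwidth = 24 * 64 = 1536 kHz
Guard bands = 23 gaps * 0 kHz = 0 kHz
Total = 1536 + 0 = 1536 kHz

1536


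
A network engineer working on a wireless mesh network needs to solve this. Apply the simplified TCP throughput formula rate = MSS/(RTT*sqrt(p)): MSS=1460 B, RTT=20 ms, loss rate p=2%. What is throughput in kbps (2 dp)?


Given: MSS = 1460 bytes, RTT = 20 ms, loss = 2%
RTT in seconds = 20 / 1000 = 0.02
Loss rate = 2% = 0.02
sqrt(loss) = sqrt(0.02) = 0.141421356237
Throughput (bytes/s) = 1460 / (0.02 * 0.141421356237) = 516187.9503
Throughput (kbps) = 516187.9503 * 8 / 1000 = 4129.503602 -> 4129.50 kbps (2 dp)

4129.50


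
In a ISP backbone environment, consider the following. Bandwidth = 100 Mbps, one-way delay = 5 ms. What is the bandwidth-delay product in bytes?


Given: bandwidth = 100 Mbps, delay = 5 ms
BDP in bits = 100 * 10^6 * 5 / 1000
BDP in bits = 500000
BDP in bytes = 500000 / 8 = 62500

62500


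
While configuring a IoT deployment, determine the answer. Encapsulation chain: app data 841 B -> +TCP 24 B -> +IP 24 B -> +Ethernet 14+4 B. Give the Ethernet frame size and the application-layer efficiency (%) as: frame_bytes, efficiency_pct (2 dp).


TCP segment = 841 + 24 = 865 B
IP packet = 865 + 24 = 889 B
Ethernet frame = 889 + 14 + 4 = 907 B
Efficiency = app / frame = 841 / 907 = 0.927233 = 92.7233% -> 92.72% (2 dp)

907, 92.72


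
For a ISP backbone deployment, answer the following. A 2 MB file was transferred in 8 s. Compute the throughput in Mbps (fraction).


Given: file = 2 MB, time = 8 s
File in Mb = 2 * 8 = 16 Mb
Throughput = 16 / 8 Mbps
Throughput = 2 Mbps

2


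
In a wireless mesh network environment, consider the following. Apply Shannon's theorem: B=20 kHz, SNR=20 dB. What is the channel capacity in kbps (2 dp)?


Given: B = 20 kHz, SNR = 20 dB
SNR linear = 10^(20/10) = 100
1 + SNR = 101
log2(101) = 6.6582114828
C = 20 * 1000 * 6.6582114828 = 133164.2297 bps
C = 133.164230 kbps -> 133.16 kbps (2 dp)

133.16


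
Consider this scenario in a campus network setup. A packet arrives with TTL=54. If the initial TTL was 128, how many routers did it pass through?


Given: initial TTL = 128, received TTL = 54
Hops = initial TTL - received TTL
Hops = 128 - 54 = 74

74


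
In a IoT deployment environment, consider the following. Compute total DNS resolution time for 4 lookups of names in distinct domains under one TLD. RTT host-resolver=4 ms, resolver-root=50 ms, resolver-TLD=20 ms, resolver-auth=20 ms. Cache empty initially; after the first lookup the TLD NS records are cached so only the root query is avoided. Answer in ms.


Lookup 1 (cold cache): local + root + TLD + auth = 4 + 50 + 20 + 20 = 94 ms
Lookups 2..4 (TLD NS cached -> skip root; new domain -> still ask TLD and auth): local + TLD + auth = 4 + 20 + 20 = 44 ms each
Remaining 3 lookups: 3 * 44 = 132 ms
Total = 94 + 132 = 226 ms

226


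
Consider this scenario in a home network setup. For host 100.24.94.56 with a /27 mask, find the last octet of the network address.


Given: IP = 100.24.94.56, prefix = /27
Subnet mask = 255.255.255.224
Last octet of IP: 56
Last octet of mask: 224
Network last octet = 56 AND 224 = 32

32


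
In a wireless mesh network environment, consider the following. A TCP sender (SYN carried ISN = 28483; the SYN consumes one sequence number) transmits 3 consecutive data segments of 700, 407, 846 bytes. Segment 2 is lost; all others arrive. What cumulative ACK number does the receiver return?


SYN uses sequence number 28483; first data byte = ISN + 1 = 28484.
Segment 1: SEQ = 28484, len = 700 B, covers [28484, 29183]
Segment 2: SEQ = 29184, len = 407 B, covers [29184, 29590] [LOST]
Segment 3: SEQ = 29591, len = 846 B, covers [29591, 30436]
In-order data received: bytes [28484, 29183] (segments 1..1).
Segment 2 missing -> gap begins at byte 29184; later segments buffered out of order.
Cumulative ACK = next expected in-order byte = 28484 + 700 = 29184

29184


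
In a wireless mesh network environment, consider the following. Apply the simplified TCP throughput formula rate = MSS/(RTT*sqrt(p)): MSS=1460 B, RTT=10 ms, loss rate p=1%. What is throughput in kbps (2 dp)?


Given: MSS = 1460 bytes, RTT = 10 ms, loss = 1%
RTT in seconds = 10 / 1000 = 0.01
Loss rate = 1% = 0.01
sqrt(loss) = sqrt(0.01) = 0.1
Throughput (bytes/s) = 1460 / (0.01 * 0.1) = 1460000.0000
Throughput (kbps) = 1460000.0000 * 8 / 1000 = 11680.000000 -> 11680.00 kbps (2 dp)

11680.00


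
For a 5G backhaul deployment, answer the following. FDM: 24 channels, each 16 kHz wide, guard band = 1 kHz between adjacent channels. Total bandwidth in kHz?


Given: 24 channels, 16 kHz each, guard = 1 kHz
Channel bandwidth = 24 * 16 = 384 kHz
Guard bands = 23 gaps * 1 kHz = 23 kHz
Total = 384 + 23 = 407 kHz

407


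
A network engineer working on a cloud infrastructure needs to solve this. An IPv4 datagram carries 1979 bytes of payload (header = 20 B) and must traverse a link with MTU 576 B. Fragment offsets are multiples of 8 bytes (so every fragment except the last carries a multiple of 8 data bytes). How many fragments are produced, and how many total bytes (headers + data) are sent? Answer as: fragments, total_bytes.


Max data per non-final fragment = floor((MTU - header)/8)*8 = floor((576 - 20)/8)*8 = floor(556/8)*8 = 552 B
Final fragment needs no 8-byte alignment: it can carry up to MTU - header = 556 B
Non-final fragments needed = ceil((payload - 556) / 552) = ceil(1423/552) = ceil(2.5779) = 3
Number of fragments = 3 + 1 = 4
Fragment sizes (data): 3 * 552 B + 323 B (last, 323 <= 556 OK)
Total bytes sent = payload + n_frags * header = 1979 + 4*20 = 1979 + 80 = 2059 B

4, 2059


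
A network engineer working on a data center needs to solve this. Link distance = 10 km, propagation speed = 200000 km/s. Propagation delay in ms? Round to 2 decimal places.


Given: distance = 10 km, speed = 200000 km/s
Delay = distance / speed = 10 / 200000 seconds
Delay in ms = 10 * 1000 / 200000
Delay = 0.0500 ms
Rounded to 2 dp = 0.05 ms

0.05


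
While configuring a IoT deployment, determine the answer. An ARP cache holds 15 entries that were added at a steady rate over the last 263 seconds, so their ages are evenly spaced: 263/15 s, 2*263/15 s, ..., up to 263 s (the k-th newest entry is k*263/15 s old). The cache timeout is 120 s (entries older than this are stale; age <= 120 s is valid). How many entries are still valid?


Ages are k * 263/15 s for k = 1..15 (spacing = 17.5333 s).
Entry k is valid iff k * 263/15 <= 120 iff k <= 15 * 120 / 263 = 6.8441
n_valid = floor(6.8441) = 6
(n_stale = 15 - 6 = 9)

6


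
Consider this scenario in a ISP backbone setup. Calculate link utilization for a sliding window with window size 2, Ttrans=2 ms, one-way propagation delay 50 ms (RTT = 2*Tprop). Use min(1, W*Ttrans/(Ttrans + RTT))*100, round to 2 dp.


Given: W = 2, Ttrans = 2 ms, RTT = 100 ms (= 2 * Tprop, Tprop = 50 ms)
Cycle time = Ttrans + RTT = 2 + 100 = 102 ms (first packet sent until its ACK returns)
W * Ttrans = 2 * 2 = 4 ms of sending per cycle
W * Ttrans / (Ttrans + RTT) = 4 / 102 = 0.039216
U = min(1, 0.039216) = 0.039216
U% = 3.92%

3.92


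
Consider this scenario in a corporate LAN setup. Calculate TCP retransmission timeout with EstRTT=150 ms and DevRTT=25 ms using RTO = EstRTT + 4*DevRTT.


Given: EstRTT = 150 ms, DevRTT = 25 ms
Timeout = EstRTT + 4 * DevRTT
4 * DevRTT = 4 * 25 = 100
Timeout = 150 + 100 = 250 ms

250


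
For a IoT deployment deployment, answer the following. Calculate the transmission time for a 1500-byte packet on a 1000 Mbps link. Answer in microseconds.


Given: packet = 1500 bytes, bandwidth = 1000 Mbps
Packet in bits = 1500 * 8 = 12000 bits
Bandwidth = 1000 * 10^6 = 1000000000 bps
Time = 12000 / 1000000000 seconds
Time in us = 12000 * 10^6 / 1000000000 = 12

12


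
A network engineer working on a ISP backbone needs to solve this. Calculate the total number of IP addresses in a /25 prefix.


Given: CIDR prefix /25
Host bits = 32 - 25 = 7
Total addresses = 2^7 = 128

128


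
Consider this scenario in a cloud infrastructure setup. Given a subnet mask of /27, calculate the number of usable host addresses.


Given: subnet mask /27
Host bits = 32 - 27 = 5
Total addresses = 2^5 = 32
Usable hosts = 32 - 2 (network + broadcast) = 30

30


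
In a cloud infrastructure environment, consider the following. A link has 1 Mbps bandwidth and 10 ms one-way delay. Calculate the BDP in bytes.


Given: bandwidth = 1 Mbps, delay = 10 ms
BDP in bits = 1 * 10^6 * 10 / 1000
BDP in bits = 10000
BDP in bytes = 10000 / 8 = 1250

1250


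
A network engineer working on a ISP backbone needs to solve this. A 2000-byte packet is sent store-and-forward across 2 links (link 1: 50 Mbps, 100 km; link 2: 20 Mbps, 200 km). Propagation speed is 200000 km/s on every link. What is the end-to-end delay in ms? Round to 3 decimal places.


Packet = 2000 bytes = 16000 bits. Store-and-forward: sum (t_trans + t_prop) per link.
Link 1: t_trans = 16000/(50*10^6) s = 0.3200 ms; t_prop = 100/200000 s = 0.5000 ms; subtotal = 0.8200 ms
Link 2: t_trans = 16000/(20*10^6) s = 0.8000 ms; t_prop = 200/200000 s = 1.0000 ms; subtotal = 1.8000 ms
End-to-end = 0.8200 + 1.8000 = 2.6200 ms -> 2.620 ms (3 dp)

2.620


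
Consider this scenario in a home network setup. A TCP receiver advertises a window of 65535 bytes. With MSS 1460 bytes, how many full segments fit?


Given: RWND = 65535 bytes, MSS = 1460 bytes
Full segments = floor(RWND / MSS)
Full segments = floor(65535 / 1460)
Full segments = floor(44.887) = 44

44


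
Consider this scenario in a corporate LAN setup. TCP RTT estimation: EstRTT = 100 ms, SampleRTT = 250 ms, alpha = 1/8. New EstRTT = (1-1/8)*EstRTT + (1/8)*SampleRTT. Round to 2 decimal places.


Given: EstRTT = 100 ms, SampleRTT = 250 ms, alpha = 1/8
New EstRTT = (1 - alpha) * EstRTT + alpha * SampleRTT
(7/8) * 100 = 87.5
(1/8) * 250 = 31.25
New EstRTT = 87.5 + 31.25 = 118.75 ms -> 118.75 ms (2 dp)

118.75


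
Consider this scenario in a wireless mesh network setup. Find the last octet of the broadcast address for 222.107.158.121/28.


Given: IP = 222.107.158.121, prefix = /28
Host bits = 32 - 28 = 4
Network last octet = 121 AND mask = 112
Host part size = 2^4 - 1 = 15
Broadcast last octet = 112 OR 15 = 127

127


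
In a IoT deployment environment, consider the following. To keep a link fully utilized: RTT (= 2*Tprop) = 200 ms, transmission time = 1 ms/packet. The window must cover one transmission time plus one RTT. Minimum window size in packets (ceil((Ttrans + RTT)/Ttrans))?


Given: Ttrans = 1 ms, RTT = 200 ms (= 2 * Tprop, Tprop = 100 ms)
Time until first ACK returns = Ttrans + RTT = 1 + 200 = 201 ms
Need W * Ttrans >= Ttrans + RTT  ->  W >= (Ttrans + RTT) / Ttrans
(Ttrans + RTT) / Ttrans = 201 / 1 = 201
W_min = ceil(201) = 201

201


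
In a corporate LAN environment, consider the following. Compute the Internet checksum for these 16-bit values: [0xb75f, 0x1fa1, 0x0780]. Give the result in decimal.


Given words: [0xb75f, 0x1fa1, 0x0780]
Step 1: Sum all words
Raw sum = 46943 + 8097 + 1920 = 56960
One's complement = ~56960 & 0xFFFF = 8575

8575


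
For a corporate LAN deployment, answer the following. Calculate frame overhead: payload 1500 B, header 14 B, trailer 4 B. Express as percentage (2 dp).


Given: payload = 1500 B, header = 14 B, trailer = 4 B
Overhead bytes = header + trailer = 14 + 4 = 18
Total frame = payload + overhead = 1500 + 18 = 1518
Overhead % = 18 / 1518 * 100 = 1.1858% -> 1.19% (2 dp)

1.19


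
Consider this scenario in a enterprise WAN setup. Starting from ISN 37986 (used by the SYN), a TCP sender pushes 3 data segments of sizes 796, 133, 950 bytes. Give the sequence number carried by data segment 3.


The SYN occupies sequence number ISN = 37986, so the first data byte is ISN + 1 = 37987.
SEQ of data segment i = (ISN + 1) + sum of payload sizes of segments 1..i-1.
Segment 1: SEQ = 37987, payload = 796 bytes
Segment 2: SEQ = 38783, payload = 133 bytes
Segment 3: SEQ = 38916, payload = 950 bytes
SEQ of segment 3 = 37987 + 796 + 133 = 38916

38916


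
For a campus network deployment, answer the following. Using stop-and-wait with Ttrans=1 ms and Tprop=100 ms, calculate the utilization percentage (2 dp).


Given: Ttrans = 1 ms, Tprop = 100 ms
RTT = 2 * Tprop = 2 * 100 = 200 ms
U = Ttrans / (Ttrans + RTT)
U = 1 / (1 + 200)
U = 1 / 201 = 0.004975
U% = 0.50%

0.50


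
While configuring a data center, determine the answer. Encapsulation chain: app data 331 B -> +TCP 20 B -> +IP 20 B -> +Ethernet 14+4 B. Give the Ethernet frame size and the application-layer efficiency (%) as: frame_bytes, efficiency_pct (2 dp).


TCP segment = 331 + 20 = 351 B
IP packet = 351 + 20 = 371 B
Ethernet frame = 371 + 14 + 4 = 389 B
Efficiency = app / frame = 331 / 389 = 0.850900 = 85.0900% -> 85.09% (2 dp)

389, 85.09


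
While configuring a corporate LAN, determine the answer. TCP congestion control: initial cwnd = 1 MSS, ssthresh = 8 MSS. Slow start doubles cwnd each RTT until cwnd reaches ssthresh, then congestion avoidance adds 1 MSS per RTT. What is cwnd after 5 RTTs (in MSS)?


RTT 0: cwnd = 1 MSS (initial)
RTT 1: cwnd = 2 MSS (slow start, doubled)
RTT 2: cwnd = 4 MSS (slow start, doubled)
RTT 3: cwnd = 8 MSS (slow start, doubled)
RTT 4: cwnd = 9 MSS (congestion avoidance, +1)
RTT 5: cwnd = 10 MSS (congestion avoidance, +1)

10


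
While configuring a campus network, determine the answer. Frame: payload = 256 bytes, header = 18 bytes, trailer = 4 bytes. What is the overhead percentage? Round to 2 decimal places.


Given: payload = 256 B, header = 18 B, trailer = 4 B
Overhead bytes = header + trailer = 18 + 4 = 22
Total frame = payload + overhead = 256 + 22 = 278
Overhead % = 22 / 278 * 100 = 7.9137% -> 7.91% (2 dp)

7.91


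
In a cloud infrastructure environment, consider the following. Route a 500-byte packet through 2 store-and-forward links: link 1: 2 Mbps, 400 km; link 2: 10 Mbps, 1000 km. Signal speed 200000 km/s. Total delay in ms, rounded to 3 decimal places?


Packet = 500 bytes = 4000 bits. Store-and-forward: sum (t_trans + t_prop) per link.
Link 1: t_trans = 4000/(2*10^6) s = 2.0000 ms; t_prop = 400/200000 s = 2.0000 ms; subtotal = 4.0000 ms
Link 2: t_trans = 4000/(10*10^6) s = 0.4000 ms; t_prop = 1000/200000 s = 5.0000 ms; subtotal = 5.4000 ms
End-to-end = 4.0000 + 5.4000 = 9.4000 ms -> 9.400 ms (3 dp)

9.400


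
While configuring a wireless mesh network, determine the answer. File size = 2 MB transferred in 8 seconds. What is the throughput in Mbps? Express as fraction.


Given: file = 2 MB, time = 8 s
File in Mb = 2 * 8 = 16 Mb
Throughput = 16 / 8 Mbps
Throughput = 2 Mbps

2


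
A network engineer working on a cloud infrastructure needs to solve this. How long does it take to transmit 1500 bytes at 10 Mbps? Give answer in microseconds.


Given: packet = 1500 bytes, bandwidth = 10 Mbps
Packet in bits = 1500 * 8 = 12000 bits
Bandwidth = 10 * 10^6 = 10000000 bps
Time = 12000 / 10000000 seconds
Time in us = 12000 * 10^6 / 10000000 = 1200

1200


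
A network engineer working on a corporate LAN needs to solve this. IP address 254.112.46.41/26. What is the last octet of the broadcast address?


Given: IP = 254.112.46.41, prefix = /26
Host bits = 32 - 26 = 6
Network last octet = 41 AND mask = 0
Host part size = 2^6 - 1 = 63
Broadcast last octet = 0 OR 63 = 63

63


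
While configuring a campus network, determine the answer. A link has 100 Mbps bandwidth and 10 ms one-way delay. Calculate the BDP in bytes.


Given: bandwidth = 100 Mbps, delay = 10 ms
BDP in bits = 100 * 10^6 * 10 / 1000
BDP in bits = 1000000
BDP in bytes = 1000000 / 8 = 125000

125000


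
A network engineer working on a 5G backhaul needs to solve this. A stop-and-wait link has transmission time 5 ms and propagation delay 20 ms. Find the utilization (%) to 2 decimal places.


Given: Ttrans = 5 ms, Tprop = 20 ms
RTT = 2 * Tprop = 2 * 20 = 40 ms
U = Ttrans / (Ttrans + RTT)
U = 5 / (5 + 40)
U = 5 / 45 = 0.111111
U% = 11.11%

11.11


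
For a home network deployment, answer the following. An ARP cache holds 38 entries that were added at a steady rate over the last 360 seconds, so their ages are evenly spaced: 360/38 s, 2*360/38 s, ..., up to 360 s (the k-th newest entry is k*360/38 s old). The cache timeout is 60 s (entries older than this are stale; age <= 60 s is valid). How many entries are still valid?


Ages are k * 360/38 s for k = 1..38 (spacing = 9.4737 s).
Entry k is valid iff k * 360/38 <= 60 iff k <= 38 * 60 / 360 = 6.3333
n_valid = floor(6.3333) = 6
(n_stale = 38 - 6 = 32)

6


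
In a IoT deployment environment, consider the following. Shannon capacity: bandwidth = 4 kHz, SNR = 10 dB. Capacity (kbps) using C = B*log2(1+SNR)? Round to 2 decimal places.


Given: B = 4 kHz, SNR = 10 dB
SNR linear = 10^(10/10) = 10
1 + SNR = 11
log2(11) = 3.4594316186
C = 4 * 1000 * 3.4594316186 = 13837.7265 bps
C = 13.837726 kbps -> 13.84 kbps (2 dp)

13.84


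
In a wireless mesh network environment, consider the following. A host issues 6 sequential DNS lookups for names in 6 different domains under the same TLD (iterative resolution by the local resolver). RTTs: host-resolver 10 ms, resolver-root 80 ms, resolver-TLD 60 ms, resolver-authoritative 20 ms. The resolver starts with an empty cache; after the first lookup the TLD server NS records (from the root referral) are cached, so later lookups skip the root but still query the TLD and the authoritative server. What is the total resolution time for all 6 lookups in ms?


Lookup 1 (cold cache): local + root + TLD + auth = 10 + 80 + 60 + 20 = 170 ms
Lookups 2..6 (TLD NS cached -> skip root; new domain -> still ask TLD and auth): local + TLD + auth = 10 + 60 + 20 = 90 ms each
Remaining 5 lookups: 5 * 90 = 450 ms
Total = 170 + 450 = 620 ms

620


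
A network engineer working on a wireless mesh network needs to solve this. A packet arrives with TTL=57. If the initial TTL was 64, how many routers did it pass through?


Given: initial TTL = 64, received TTL = 57
Hops = initial TTL - received TTL
Hops = 64 - 57 = 7

7


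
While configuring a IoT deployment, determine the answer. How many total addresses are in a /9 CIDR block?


Given: CIDR prefix /9
Host bits = 32 - 9 = 23
Total addresses = 2^23 = 8388608

8388608


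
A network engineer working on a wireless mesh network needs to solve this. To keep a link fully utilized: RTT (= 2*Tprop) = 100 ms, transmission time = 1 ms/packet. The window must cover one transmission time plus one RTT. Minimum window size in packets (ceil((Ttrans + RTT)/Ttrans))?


Given: Ttrans = 1 ms, RTT = 100 ms (= 2 * Tprop, Tprop = 50 ms)
Time until first ACK returns = Ttrans + RTT = 1 + 100 = 101 ms
Need W * Ttrans >= Ttrans + RTT  ->  W >= (Ttrans + RTT) / Ttrans
(Ttrans + RTT) / Ttrans = 101 / 1 = 101
W_min = ceil(101) = 101

101


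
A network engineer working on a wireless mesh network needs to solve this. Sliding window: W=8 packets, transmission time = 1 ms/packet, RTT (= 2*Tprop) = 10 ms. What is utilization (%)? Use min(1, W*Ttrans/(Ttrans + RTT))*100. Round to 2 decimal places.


Given: W = 8, Ttrans = 1 ms, RTT = 10 ms (= 2 * Tprop, Tprop = 5 ms)
Cycle time = Ttrans + RTT = 1 + 10 = 11 ms (first packet sent until its ACK returns)
W * Ttrans = 8 * 1 = 8 ms of sending per cycle
W * Ttrans / (Ttrans + RTT) = 8 / 11 = 0.727273
U = min(1, 0.727273) = 0.727273
U% = 72.73%

72.73


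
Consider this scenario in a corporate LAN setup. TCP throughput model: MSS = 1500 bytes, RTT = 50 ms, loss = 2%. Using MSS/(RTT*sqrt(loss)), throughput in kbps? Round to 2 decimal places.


Given: MSS = 1500 bytes, RTT = 50 ms, loss = 2%
RTT in seconds = 50 / 1000 = 0.05
Loss rate = 2% = 0.02
sqrt(loss) = sqrt(0.02) = 0.141421356237
Throughput (bytes/s) = 1500 / (0.05 * 0.141421356237) = 212132.0344
Throughput (kbps) = 212132.0344 * 8 / 1000 = 1697.056275 -> 1697.06 kbps (2 dp)

1697.06


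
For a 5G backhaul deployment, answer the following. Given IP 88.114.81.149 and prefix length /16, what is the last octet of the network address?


Given: IP = 88.114.81.149, prefix = /16
Subnet mask = 255.255.0.0
Last octet of IP: 149
Last octet of mask: 0
Network last octet = 149 AND 0 = 0

0


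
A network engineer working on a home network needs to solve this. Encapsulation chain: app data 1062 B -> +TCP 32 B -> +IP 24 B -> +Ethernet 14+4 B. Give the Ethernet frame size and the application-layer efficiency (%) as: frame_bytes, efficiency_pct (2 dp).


TCP segment = 1062 + 32 = 1094 B
IP packet = 1094 + 24 = 1118 B
Ethernet frame = 1118 + 14 + 4 = 1136 B
Efficiency = app / frame = 1062 / 1136 = 0.934859 = 93.4859% -> 93.49% (2 dp)

1136, 93.49


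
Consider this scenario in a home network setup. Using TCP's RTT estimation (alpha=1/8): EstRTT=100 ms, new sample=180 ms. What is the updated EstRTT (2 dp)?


Given: EstRTT = 100 ms, SampleRTT = 180 ms, alpha = 1/8
New EstRTT = (1 - alpha) * EstRTT + alpha * SampleRTT
(7/8) * 100 = 87.5
(1/8) * 180 = 22.5
New EstRTT = 87.5 + 22.5 = 110 ms -> 110.00 ms (2 dp)

110.00


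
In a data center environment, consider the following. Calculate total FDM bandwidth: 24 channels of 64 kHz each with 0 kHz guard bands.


Given: 24 channels, 64 kHz each, guard = 0 kHz
Channel bandwidth = 24 * 64 = 1536 kHz
Guard bands = 23 gaps * 0 kHz = 0 kHz
Total = 1536 + 0 = 1536 kHz

1536


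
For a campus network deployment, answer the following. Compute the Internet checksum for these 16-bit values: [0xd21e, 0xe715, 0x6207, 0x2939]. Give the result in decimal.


Given words: [0xd21e, 0xe715, 0x6207, 0x2939]
Step 1: Sum all words
Raw sum = 53790 + 59157 + 25095 + 10553 = 148595
Step 2: Fold carry: (17523 + 2) = 17525
One's complement = ~17525 & 0xFFFF = 48010

48010


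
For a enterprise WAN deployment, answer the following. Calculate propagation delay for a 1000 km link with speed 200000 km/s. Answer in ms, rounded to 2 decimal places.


Given: distance = 1000 km, speed = 200000 km/s
Delay = distance / speed = 1000 / 200000 seconds
Delay in ms = 1000 * 1000 / 200000
Delay = 5.0000 ms
Rounded to 2 dp = 5.00 ms

5.00


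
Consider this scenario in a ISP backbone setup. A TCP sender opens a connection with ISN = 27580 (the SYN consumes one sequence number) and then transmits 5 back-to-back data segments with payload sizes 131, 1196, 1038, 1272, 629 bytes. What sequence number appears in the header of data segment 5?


The SYN occupies sequence number ISN = 27580, so the first data byte is ISN + 1 = 27581.
SEQ of data segment i = (ISN + 1) + sum of payload sizes of segments 1..i-1.
Segment 1: SEQ = 27581, payload = 131 bytes
Segment 2: SEQ = 27712, payload = 1196 bytes
Segment 3: SEQ = 28908, payload = 1038 bytes
Segment 4: SEQ = 29946, payload = 1272 bytes
Segment 5: SEQ = 31218, payload = 629 bytes
SEQ of segment 5 = 27581 + 131 + 1196 + 1038 + 1272 = 31218

31218


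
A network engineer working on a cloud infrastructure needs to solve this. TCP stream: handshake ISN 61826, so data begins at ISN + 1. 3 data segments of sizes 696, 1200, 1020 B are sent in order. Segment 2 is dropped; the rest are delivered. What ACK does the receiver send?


SYN uses sequence number 61826; first data byte = ISN + 1 = 61827.
Segment 1: SEQ = 61827, len = 696 B, covers [61827, 62522]
Segment 2: SEQ = 62523, len = 1200 B, covers [62523, 63722] [LOST]
Segment 3: SEQ = 63723, len = 1020 B, covers [63723, 64742]
In-order data received: bytes [61827, 62522] (segments 1..1).
Segment 2 missing -> gap begins at byte 62523; later segments buffered out of order.
Cumulative ACK = next expected in-order byte = 61827 + 696 = 62523

62523


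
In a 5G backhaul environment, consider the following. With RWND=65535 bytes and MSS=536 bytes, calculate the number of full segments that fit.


Given: RWND = 65535 bytes, MSS = 536 bytes
Full segments = floor(RWND / MSS)
Full segments = floor(65535 / 536)
Full segments = floor(122.2668) = 122

122


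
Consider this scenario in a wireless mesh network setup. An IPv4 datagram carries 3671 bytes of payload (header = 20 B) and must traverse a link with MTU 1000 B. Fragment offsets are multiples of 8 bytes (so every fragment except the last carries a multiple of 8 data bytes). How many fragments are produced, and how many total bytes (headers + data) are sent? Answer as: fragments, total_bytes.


Max data per non-final fragment = floor((MTU - header)/8)*8 = floor((1000 - 20)/8)*8 = floor(980/8)*8 = 976 B
Final fragment needs no 8-byte alignment: it can carry up to MTU - header = 980 B
Non-final fragments needed = ceil((payload - 980) / 976) = ceil(2691/976) = ceil(2.7572) = 3
Number of fragments = 3 + 1 = 4
Fragment sizes (data): 3 * 976 B + 743 B (last, 743 <= 980 OK)
Total bytes sent = payload + n_frags * header = 3671 + 4*20 = 3671 + 80 = 3751 B

4, 3751


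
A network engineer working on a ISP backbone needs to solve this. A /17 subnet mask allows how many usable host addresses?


Given: subnet mask /17
Host bits = 32 - 17 = 15
Total addresses = 2^15 = 32768
Usable hosts = 32768 - 2 (network + broadcast) = 32766

32766


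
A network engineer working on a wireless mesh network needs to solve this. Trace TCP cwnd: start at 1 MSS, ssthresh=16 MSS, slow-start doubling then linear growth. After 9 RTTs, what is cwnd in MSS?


RTT 0: cwnd = 1 MSS (initial)
RTT 1: cwnd = 2 MSS (slow start, doubled)
RTT 2: cwnd = 4 MSS (slow start, doubled)
RTT 3: cwnd = 8 MSS (slow start, doubled)
RTT 4: cwnd = 16 MSS (slow start, doubled)
RTT 5: cwnd = 17 MSS (congestion avoidance, +1)
RTT 6: cwnd = 18 MSS (congestion avoidance, +1)
RTT 7: cwnd = 19 MSS (congestion avoidance, +1)
RTT 8: cwnd = 20 MSS (congestion avoidance, +1)
RTT 9: cwnd = 21 MSS (congestion avoidance, +1)

21
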